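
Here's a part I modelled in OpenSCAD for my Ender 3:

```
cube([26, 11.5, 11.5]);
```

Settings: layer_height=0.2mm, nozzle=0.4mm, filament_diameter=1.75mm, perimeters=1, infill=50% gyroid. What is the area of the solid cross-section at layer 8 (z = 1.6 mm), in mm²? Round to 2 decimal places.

At z = 1.6 mm: the 26×11.5 cube contributes its full rectangle (area 299.00 mm²). Overall, the cross-section is a single solid region. Net area = 299.00 mm².

299.00 mm²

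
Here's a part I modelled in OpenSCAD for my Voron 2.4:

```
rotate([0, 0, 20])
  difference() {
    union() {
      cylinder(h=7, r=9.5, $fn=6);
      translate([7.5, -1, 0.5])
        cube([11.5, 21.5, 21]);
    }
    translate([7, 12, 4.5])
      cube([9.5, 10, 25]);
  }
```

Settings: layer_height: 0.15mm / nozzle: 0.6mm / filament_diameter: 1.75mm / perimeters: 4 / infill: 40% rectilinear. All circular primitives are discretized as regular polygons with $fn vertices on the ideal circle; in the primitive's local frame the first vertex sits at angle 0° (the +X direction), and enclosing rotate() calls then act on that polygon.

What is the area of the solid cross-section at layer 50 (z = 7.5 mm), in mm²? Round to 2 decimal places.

170.75 mm²

At z = 7.5 mm: the cylinder is absent (z outside [0, 7]); the 11.5×21.5 cube at (7.5, -1) contributes its full rectangle (area 247.25 mm²); Merging all regions: only the 11.5×21.5 cube at (7.5, -1) is present, so the union is just that shape — area = 247.25 mm²; the 9.5×10 cube at (7, 12) contributes its full rectangle (area 95.00 mm²); After the difference (first − rest): starting from that combined region (247.25 mm²), the 9.5×10 cube at (7, 12) partially overlaps it — only the 76.50 mm² overlap (of its 95.00 mm²) is removed, clipping the outline — area = 170.75 mm²; (whole slice rotated 20° about Z — lengths, areas and connectivity unchanged). Overall, the cross-section is a single solid region. Net area = 170.75 mm².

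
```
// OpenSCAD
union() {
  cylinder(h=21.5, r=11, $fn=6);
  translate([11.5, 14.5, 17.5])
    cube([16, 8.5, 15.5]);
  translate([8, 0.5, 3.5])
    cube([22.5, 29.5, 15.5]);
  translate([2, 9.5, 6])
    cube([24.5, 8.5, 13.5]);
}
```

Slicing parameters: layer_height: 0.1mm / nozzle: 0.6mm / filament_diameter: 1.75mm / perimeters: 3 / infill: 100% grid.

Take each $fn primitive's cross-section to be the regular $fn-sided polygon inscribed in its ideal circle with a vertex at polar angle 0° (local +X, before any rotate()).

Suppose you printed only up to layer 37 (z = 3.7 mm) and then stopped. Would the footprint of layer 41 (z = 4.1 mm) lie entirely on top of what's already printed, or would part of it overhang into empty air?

entirely on top

Compare the two slices. At z = 3.7: the r=11 cylinder contributes a regular 6-gon of circumradius 11 (area = (6/2)·11.000²·sin(360°/6) = 314.37 mm²); the cube at (11.5, 14.5) is not intersected at this z (z outside [17.5, 33]); the cube at (8, 0.5) (footprint 22.5×29.5) is included at this height (area 663.75 mm²); the cube at (2, 9.5) does not reach this height (z outside [6, 19.5]); Taking the union: the regions partially overlap — summed areas 978.12 mm² minus the doubly-counted overlap 6.37 mm² gives 971.75 mm² — area = 971.75 mm². At z = 4.1: the cylinder: section is a regular 6-gon, circumradius r=11 (area = (6/2)·11.000²·sin(360°/6) = 314.37 mm²); the cube at (11.5, 14.5) is absent (z outside [17.5, 33]); the cube at (8, 0.5) is present — its section is the full 22.5×29.5 rectangle (area 663.75 mm²); the cube at (2, 9.5) is absent (z outside [6, 19.5]); Merging all regions: the regions partially overlap — summed areas 978.12 mm² minus the doubly-counted overlap 6.37 mm² gives 971.75 mm² — area = 971.75 mm². Checking containment: the cross-section at z = 4.1 is a subset of the cross-section at z = 3.7.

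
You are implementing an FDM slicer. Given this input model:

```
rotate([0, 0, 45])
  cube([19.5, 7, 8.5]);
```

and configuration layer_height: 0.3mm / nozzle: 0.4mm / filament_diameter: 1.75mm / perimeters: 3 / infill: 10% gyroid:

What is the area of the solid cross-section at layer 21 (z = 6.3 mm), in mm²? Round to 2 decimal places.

136.50 mm²

At z = 6.3 mm: the cube (footprint 19.5×7) is included at this height (area 136.50 mm²); (rotated 45° about Z; rotation is an isometry so areas/perimeters/island counts are preserved). Overall, the cross-section is a single solid region. Net area = 136.50 mm².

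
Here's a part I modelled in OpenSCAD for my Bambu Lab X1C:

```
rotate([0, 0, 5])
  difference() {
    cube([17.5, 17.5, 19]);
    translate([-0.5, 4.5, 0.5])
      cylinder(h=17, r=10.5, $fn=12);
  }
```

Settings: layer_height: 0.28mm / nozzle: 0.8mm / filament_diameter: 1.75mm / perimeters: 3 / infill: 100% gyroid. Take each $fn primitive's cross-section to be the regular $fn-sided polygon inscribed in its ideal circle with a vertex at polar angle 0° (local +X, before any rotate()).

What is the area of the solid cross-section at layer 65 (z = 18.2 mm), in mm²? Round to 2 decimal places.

306.25 mm²

At z = 18.2 mm: the cube (footprint 17.5×17.5) is included at this height (area 306.25 mm²); the cylinder at (-0.5, 4.5) is not intersected at this z (z outside [0.5, 17.5]); After the difference (first − rest): none of the subtracted shapes is present at this height, so the 17.5×17.5 cube is unchanged — area = 306.25 mm²; (rotated 5° about Z; rotation is an isometry so areas/perimeters/island counts are preserved). Overall, the cross-section is a single solid region. Net area = 306.25 mm².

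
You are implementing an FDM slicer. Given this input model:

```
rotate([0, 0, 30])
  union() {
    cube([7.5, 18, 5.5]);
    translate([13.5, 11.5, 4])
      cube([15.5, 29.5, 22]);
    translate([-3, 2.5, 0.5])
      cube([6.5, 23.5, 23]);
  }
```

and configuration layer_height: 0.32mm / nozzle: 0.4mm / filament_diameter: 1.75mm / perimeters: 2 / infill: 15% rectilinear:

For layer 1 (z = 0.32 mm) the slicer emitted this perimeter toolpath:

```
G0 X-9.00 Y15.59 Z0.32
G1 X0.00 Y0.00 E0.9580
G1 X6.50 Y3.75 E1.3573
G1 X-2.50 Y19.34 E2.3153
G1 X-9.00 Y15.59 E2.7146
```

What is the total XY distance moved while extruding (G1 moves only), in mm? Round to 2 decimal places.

51.01 mm

Sum the Euclidean lengths of each G1 segment: total = 51.01 mm.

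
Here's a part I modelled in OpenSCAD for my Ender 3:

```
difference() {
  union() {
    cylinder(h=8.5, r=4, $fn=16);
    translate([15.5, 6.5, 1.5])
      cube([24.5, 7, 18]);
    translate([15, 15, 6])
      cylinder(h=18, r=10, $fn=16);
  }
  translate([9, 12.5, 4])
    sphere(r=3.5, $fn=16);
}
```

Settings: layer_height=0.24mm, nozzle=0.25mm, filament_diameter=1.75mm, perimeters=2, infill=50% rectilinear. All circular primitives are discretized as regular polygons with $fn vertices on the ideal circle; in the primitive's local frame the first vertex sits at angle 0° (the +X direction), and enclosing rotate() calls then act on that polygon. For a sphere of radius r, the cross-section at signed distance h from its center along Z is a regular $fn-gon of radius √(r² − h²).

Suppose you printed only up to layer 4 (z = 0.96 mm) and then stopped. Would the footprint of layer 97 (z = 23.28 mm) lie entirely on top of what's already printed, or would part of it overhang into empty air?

part overhangs

Compare the two slices. At z = 0.96: the r=4 cylinder gives a regular 16-gon of circumradius 4 (constant along its height) (area = (16/2)·4.000²·sin(360°/16) = 48.98 mm²); the cube at (15.5, 6.5) is not intersected at this z (z outside [1.5, 19.5]); the cylinder at (15, 15) does not reach this height (z outside [6, 24]); Taking the union: only the r=4 cylinder is present, so the union is just that shape — area = 48.98 mm²; the r=3.5 sphere at (9, 12.5) slices to a regular 16-gon of circumradius 1.734 (√(r²−h²) with h=3.04 from center) (area = (16/2)·1.734²·sin(360°/16) = 9.21 mm²); Taking the first minus the rest: starting from that combined region (48.98 mm²), the r=3.5 sphere at (9, 12.5) misses the remaining region (no effect) — area = 48.98 mm². At z = 23.28: the cylinder does not reach this height (z outside [0, 8.5]); the cube at (15.5, 6.5) is absent (z outside [1.5, 19.5]); the r=10 cylinder at (15, 15) gives a regular 16-gon of circumradius 10 (constant along its height) (area = (16/2)·10.000²·sin(360°/16) = 306.15 mm²); Taking the union: only the r=10 cylinder at (15, 15) is present, so the union is just that shape — area = 306.15 mm²; the sphere at (9, 12.5) is not intersected at this z (|z−center|=19.280 > r=3.5); Subtracting the remaining from the first: none of the subtracted shapes is present at this height, so the result so far is unchanged — area = 306.15 mm². Checking containment: at z = 23.28 the cross-section extends beyond the z = 0.96 cross-section by about 306.15 mm².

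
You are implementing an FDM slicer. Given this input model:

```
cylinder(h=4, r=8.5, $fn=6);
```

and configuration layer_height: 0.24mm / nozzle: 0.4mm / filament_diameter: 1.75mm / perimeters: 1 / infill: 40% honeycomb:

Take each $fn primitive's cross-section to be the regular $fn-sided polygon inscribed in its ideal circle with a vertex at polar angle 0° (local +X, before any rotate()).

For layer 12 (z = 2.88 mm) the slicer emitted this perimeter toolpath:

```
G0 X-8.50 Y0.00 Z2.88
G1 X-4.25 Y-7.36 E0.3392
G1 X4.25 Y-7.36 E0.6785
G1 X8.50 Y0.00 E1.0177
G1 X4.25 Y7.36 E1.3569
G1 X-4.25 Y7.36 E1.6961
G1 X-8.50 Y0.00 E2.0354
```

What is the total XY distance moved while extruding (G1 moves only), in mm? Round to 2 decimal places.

51.00 mm

Sum the Euclidean lengths of each G1 segment: total = 51.00 mm.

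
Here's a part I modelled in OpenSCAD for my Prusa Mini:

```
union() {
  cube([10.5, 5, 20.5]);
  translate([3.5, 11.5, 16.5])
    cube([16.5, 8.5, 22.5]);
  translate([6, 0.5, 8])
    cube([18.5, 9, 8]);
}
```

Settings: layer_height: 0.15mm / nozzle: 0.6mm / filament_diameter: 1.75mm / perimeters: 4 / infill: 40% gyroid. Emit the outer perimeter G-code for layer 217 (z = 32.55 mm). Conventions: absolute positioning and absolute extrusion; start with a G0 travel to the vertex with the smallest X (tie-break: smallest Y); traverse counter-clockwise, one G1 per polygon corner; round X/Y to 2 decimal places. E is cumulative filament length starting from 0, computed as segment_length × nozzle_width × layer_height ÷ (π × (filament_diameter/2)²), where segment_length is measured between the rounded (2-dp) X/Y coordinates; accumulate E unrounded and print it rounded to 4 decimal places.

G0 X3.50 Y11.50 Z32.55
G1 X20.00 Y11.50 E0.6174
G1 X20.00 Y20.00 E0.9354
G1 X3.50 Y20.00 E1.5528
G1 X3.50 Y11.50 E1.8709

At z = 32.55 mm: the cube does not reach this height (z outside [0, 20.5]); the cube at (3.5, 11.5) (footprint 16.5×8.5) is included at this height; the cube at (6, 0.5) does not reach this height (z outside [8, 16]); Taking the union: only the 16.5×8.5 cube at (3.5, 11.5) is present, so the union is just that shape — 1 connected region. The outline is a single polygon with 4 vertices. Extrusion per mm of travel: 0.6 × 0.15 / (π × 0.875²) = 0.037418. Accumulating E over each segment gives final E = 1.8709.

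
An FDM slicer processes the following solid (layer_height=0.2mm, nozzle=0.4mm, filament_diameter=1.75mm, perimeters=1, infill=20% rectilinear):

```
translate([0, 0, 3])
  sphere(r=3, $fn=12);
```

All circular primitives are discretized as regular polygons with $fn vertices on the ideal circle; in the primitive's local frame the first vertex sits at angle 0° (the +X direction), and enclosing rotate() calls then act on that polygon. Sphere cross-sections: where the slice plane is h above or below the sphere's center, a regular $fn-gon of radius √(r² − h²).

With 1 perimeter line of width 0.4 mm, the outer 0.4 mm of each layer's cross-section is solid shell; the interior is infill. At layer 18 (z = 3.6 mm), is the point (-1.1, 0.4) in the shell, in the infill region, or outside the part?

At z = 3.6 mm: the sphere: section is a regular 12-gon, circumradius = √(r²−h²) = √(3²−0.6²) = 2.939. Overall, the cross-section is a single solid region. The nearest boundary edge runs (-2.55, 1.47)→(-2.94, 0.00); distance from the point to it = 1.67 mm. The point is inside the cross-section and 1.67 mm from the nearest boundary — more than the 0.4 mm shell width (1 × 0.4), so it's in the infill interior.

infill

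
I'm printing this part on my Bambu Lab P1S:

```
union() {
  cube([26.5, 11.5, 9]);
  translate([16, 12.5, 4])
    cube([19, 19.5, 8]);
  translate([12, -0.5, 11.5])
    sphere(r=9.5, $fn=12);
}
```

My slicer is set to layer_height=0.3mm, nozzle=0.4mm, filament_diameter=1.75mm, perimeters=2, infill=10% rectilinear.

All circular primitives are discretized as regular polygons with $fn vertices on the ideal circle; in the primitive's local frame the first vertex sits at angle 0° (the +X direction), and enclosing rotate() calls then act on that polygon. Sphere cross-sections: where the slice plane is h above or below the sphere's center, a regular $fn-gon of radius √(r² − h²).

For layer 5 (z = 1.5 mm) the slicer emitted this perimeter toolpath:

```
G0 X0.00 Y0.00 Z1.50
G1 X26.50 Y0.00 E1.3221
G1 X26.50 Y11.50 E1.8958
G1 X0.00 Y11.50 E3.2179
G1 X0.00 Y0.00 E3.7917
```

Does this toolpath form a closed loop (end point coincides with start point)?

Start point (G0): (0.00, 0.00). End point (last G1): the path returns to the start — closed.

yes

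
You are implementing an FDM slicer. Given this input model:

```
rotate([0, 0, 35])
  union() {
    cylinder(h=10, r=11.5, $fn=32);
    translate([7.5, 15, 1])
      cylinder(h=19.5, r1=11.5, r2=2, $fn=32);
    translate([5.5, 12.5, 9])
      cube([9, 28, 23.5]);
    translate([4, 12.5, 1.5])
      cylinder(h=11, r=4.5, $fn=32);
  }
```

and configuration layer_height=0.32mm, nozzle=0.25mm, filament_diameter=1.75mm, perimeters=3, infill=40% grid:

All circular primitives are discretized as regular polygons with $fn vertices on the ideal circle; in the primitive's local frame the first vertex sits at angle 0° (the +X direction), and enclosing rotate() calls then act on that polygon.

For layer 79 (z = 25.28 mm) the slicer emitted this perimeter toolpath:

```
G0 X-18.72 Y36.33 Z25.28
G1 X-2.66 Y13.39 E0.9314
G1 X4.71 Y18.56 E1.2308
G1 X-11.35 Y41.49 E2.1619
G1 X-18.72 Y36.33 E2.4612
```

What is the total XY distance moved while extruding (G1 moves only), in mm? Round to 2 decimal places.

Sum the Euclidean lengths of each G1 segment: total = 74.00 mm.

74.00 mm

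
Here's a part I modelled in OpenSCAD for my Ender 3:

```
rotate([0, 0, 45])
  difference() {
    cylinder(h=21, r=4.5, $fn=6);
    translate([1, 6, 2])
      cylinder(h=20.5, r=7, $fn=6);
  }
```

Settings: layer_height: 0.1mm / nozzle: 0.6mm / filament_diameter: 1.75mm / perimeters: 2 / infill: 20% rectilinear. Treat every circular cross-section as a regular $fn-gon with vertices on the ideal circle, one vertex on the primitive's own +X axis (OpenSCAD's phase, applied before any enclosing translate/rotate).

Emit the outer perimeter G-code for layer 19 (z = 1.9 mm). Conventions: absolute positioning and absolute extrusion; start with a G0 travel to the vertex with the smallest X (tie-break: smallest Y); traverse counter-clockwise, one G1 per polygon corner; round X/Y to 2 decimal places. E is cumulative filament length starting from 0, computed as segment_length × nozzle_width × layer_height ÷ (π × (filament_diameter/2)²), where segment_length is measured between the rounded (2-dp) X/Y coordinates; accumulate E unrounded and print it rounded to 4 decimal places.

G0 X-4.35 Y1.16 Z1.90
G1 X-3.18 Y-3.18 E0.1121
G1 X1.16 Y-4.35 E0.2243
G1 X4.35 Y-1.16 E0.3368
G1 X3.18 Y3.18 E0.4489
G1 X-1.16 Y4.35 E0.5610
G1 X-4.35 Y1.16 E0.6736

At z = 1.9 mm: the cylinder: section is a regular 6-gon, circumradius r=4.5; the cylinder at (1, 6) is absent (z outside [2, 22.5]); Taking the first minus the rest: none of the subtracted shapes is present at this height, so the r=4.5 cylinder is unchanged — 1 connected region; (whole slice rotated 45° about Z — lengths, areas and connectivity unchanged). The outline is a single polygon with 6 vertices. Extrusion per mm of travel: 0.6 × 0.1 / (π × 0.875²) = 0.024945. Accumulating E over each segment gives final E = 0.6736.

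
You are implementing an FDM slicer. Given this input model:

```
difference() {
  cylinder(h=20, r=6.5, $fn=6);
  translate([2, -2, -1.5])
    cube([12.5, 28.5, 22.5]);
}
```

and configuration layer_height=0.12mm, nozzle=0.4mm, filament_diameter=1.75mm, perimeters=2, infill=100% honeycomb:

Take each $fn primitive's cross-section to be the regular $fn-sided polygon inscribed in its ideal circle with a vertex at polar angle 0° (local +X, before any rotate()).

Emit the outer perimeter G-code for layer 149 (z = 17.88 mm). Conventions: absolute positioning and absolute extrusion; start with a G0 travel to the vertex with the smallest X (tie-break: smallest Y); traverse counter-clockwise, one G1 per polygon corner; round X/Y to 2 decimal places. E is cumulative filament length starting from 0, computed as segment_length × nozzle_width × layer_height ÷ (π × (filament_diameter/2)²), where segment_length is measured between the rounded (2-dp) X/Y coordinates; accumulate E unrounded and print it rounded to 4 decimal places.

At z = 17.88 mm: the r=6.5 cylinder gives a regular 6-gon of circumradius 6.5 (constant along its height); the cube at (2, -2) (footprint 12.5×28.5) is included at this height; Subtracting the remaining from the first: starting from the r=6.5 cylinder, the 12.5×28.5 cube at (2, -2) partially overlaps it — only the 24.03 mm² overlap (of its 356.25 mm²) is removed, clipping the outline — 1 connected region. The outline is a single polygon with 7 vertices. Extrusion per mm of travel: 0.4 × 0.12 / (π × 0.875²) = 0.019956. Accumulating E over each segment gives final E = 0.7967.

G0 X-6.50 Y0.00 Z17.88
G1 X-3.25 Y-5.63 E0.1297
G1 X3.25 Y-5.63 E0.2594
G1 X5.35 Y-2.00 E0.3431
G1 X2.00 Y-2.00 E0.4100
G1 X2.00 Y5.63 E0.5623
G1 X-3.25 Y5.63 E0.6670
G1 X-6.50 Y0.00 E0.7967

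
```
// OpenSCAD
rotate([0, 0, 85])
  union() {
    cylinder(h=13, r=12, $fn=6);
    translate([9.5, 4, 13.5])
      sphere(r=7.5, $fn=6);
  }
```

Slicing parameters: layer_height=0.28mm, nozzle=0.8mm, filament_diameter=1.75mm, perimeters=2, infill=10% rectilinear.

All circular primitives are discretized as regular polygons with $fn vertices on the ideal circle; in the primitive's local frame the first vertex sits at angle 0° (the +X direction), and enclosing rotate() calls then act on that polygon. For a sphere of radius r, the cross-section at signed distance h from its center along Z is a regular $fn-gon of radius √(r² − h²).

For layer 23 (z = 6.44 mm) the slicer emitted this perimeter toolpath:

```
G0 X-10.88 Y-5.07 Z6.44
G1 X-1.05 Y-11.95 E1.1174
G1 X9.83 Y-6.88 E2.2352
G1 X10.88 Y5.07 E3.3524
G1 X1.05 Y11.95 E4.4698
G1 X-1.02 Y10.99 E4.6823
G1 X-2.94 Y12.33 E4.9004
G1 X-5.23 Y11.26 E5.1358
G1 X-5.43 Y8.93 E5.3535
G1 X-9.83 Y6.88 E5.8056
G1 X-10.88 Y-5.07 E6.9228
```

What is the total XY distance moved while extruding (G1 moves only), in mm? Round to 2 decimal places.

74.34 mm

Sum the Euclidean lengths of each G1 segment: total = 74.34 mm.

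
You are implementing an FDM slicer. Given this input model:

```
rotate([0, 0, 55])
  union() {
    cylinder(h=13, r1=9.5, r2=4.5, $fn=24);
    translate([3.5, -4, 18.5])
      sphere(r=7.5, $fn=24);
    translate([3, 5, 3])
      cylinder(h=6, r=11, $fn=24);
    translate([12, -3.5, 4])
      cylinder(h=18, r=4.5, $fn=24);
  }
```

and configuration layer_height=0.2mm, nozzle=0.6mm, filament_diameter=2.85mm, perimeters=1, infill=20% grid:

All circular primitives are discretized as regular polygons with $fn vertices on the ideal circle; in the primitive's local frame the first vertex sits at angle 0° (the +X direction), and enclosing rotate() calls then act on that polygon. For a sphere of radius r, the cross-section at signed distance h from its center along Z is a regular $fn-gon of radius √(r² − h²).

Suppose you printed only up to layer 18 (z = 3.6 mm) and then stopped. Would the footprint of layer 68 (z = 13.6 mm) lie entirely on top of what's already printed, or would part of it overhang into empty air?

Compare the two slices. At z = 3.6: the cone: at t=0.277 of its height the radius interpolates to r₁+(r₂−r₁)t = 8.115, giving a regular 24-gon of that circumradius (area = (24/2)·8.115²·sin(360°/24) = 204.55 mm²); the sphere at (3.5, -4) is not intersected at this z (|z−center|=14.900 > r=7.5); the r=11 cylinder at (3, 5) gives a regular 24-gon of circumradius 11 (constant along its height) (area = (24/2)·11.000²·sin(360°/24) = 375.81 mm²); the cylinder at (12, -3.5) does not reach this height (z outside [4, 22]); Taking the union: the regions partially overlap — summed areas 580.35 mm² minus the doubly-counted overlap 166.82 mm² gives 413.53 mm² — area = 413.53 mm²; (whole slice rotated 55° about Z — lengths, areas and connectivity unchanged). At z = 13.6: the cone is not intersected at this z (z outside [0, 13]); the sphere at (3.5, -4): section is a regular 24-gon, circumradius = √(r²−h²) = √(7.5²−4.9²) = 5.678 (area = (24/2)·5.678²·sin(360°/24) = 100.13 mm²); the cylinder at (3, 5) is absent (z outside [3, 9]); the r=4.5 cylinder at (12, -3.5) contributes a regular 24-gon of circumradius 4.5 (area = (24/2)·4.500²·sin(360°/24) = 62.89 mm²); Merging all regions: the regions partially overlap — summed areas 163.02 mm² minus the doubly-counted overlap 5.90 mm² gives 157.12 mm² — area = 157.12 mm²; (rotated 55° about Z; rotation is an isometry so areas/perimeters/island counts are preserved). Checking containment: at z = 13.6 the cross-section extends beyond the z = 3.6 cross-section by about 65.75 mm².

part overhangs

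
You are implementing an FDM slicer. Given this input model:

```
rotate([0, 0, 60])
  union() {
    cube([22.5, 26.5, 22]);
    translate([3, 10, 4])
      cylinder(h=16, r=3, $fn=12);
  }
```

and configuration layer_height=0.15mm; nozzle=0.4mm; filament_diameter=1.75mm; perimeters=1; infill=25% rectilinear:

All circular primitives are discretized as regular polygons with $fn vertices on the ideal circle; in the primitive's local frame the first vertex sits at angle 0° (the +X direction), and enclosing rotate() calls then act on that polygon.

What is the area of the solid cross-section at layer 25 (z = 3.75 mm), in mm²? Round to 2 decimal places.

At z = 3.75 mm: the cube (footprint 22.5×26.5) is included at this height (area 596.25 mm²); the cylinder at (3, 10) is not intersected at this z (z outside [4, 20]); Merging all regions: only the 22.5×26.5 cube is present, so the union is just that shape — area = 596.25 mm²; (rotated 60° about Z; rotation is an isometry so areas/perimeters/island counts are preserved). Overall, the cross-section is a single solid region. Net area = 596.25 mm².

596.25 mm²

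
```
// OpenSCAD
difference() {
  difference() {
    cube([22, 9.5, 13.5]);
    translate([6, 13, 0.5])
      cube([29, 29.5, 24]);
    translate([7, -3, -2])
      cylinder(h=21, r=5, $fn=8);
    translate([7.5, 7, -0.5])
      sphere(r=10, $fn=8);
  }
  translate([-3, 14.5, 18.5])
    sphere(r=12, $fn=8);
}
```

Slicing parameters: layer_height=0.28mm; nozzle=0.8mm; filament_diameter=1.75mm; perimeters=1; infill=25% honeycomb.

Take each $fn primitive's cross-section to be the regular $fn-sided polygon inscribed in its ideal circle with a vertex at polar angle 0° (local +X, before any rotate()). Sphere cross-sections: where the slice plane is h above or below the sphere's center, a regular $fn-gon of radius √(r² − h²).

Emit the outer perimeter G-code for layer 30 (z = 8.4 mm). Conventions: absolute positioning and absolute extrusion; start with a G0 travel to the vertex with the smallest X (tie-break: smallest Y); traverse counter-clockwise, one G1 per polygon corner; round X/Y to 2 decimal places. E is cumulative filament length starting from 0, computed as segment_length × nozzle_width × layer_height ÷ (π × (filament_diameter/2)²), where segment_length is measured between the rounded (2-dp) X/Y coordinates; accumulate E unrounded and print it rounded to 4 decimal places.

G0 X0.00 Y0.00 Z8.40
G1 X3.24 Y0.00 E0.3017
G1 X3.46 Y0.54 E0.3560
G1 X7.00 Y2.00 E0.7127
G1 X10.54 Y0.54 E1.0693
G1 X10.76 Y0.00 E1.1236
G1 X22.00 Y0.00 E2.1703
G1 X22.00 Y9.50 E3.0550
G1 X11.02 Y9.50 E4.0776
G1 X12.06 Y7.00 E4.3298
G1 X10.72 Y3.78 E4.6546
G1 X7.50 Y2.44 E4.9794
G1 X4.28 Y3.78 E5.3042
G1 X2.94 Y7.00 E5.6290
G1 X3.98 Y9.50 E5.8811
G1 X0.57 Y9.50 E6.1987
G1 X0.00 Y9.26 E6.2563
G1 X0.00 Y0.00 E7.1187

At z = 8.4 mm: the 22×9.5 cube contributes its full rectangle; the 29×29.5 cube at (6, 13) contributes its full rectangle; the r=5 cylinder at (7, -3) contributes a regular 8-gon of circumradius 5; the sphere at (7.5, 7): section is a regular 8-gon, circumradius = √(r²−h²) = √(10²−8.9²) = 4.560; After the difference (first − rest): starting from the 22×9.5 cube, the 29×29.5 cube at (6, 13) misses the remaining region (no effect); the r=5 cylinder at (7, -3) partially overlaps it — only the 9.08 mm² overlap (of its 70.71 mm²) is removed, clipping the outline; the r=10 sphere at (7.5, 7) partially overlaps it — only the 49.61 mm² overlap (of its 58.80 mm²) is removed, clipping the outline — 1 connected region; the r=12 sphere at (-3, 14.5) slices to a regular 8-gon of circumradius 6.480 (√(r²−h²) with h=10.1 from center); After the difference (first − rest): starting from that combined region, the r=12 sphere at (-3, 14.5) partially overlaps it — only the 0.07 mm² overlap (of its 118.77 mm²) is removed, clipping the outline — 1 connected region. The outline is a single polygon with 17 vertices. Extrusion per mm of travel: 0.8 × 0.28 / (π × 0.875²) = 0.093128. Accumulating E over each segment gives final E = 7.1187.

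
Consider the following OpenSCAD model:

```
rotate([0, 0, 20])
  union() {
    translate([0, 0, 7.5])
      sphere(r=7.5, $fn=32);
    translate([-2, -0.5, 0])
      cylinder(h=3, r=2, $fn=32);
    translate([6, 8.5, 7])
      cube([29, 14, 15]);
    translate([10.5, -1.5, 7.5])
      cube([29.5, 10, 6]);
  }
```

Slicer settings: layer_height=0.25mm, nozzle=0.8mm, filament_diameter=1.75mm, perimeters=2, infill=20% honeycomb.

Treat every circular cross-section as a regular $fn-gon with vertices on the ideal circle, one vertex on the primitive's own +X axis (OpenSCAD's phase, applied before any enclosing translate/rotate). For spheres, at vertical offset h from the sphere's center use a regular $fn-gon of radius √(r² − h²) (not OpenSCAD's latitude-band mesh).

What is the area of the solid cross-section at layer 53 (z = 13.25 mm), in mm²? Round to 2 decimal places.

At z = 13.25 mm: the sphere: section is a regular 32-gon, circumradius = √(r²−h²) = √(7.5²−5.75²) = 4.815 (area = (32/2)·4.815²·sin(360°/32) = 72.38 mm²); the cylinder at (-2, -0.5) does not reach this height (z outside [0, 3]); the cube at (6, 8.5) (footprint 29×14) is included at this height (area 406.00 mm²); the cube at (10.5, -1.5) is present — its section is the full 29.5×10 rectangle (area 295.00 mm²); Combining (union): the 3 present regions share edge segments without overlapping in area, so areas simply add but the touching pieces fuse into one outline (the shared edge portions become interior and drop out of the boundary) — area = 773.38 mm²; (whole slice rotated 20° about Z — lengths, areas and connectivity unchanged). Overall, the cross-section has 2 separate islands. Net area = 773.38 mm².

773.38 mm²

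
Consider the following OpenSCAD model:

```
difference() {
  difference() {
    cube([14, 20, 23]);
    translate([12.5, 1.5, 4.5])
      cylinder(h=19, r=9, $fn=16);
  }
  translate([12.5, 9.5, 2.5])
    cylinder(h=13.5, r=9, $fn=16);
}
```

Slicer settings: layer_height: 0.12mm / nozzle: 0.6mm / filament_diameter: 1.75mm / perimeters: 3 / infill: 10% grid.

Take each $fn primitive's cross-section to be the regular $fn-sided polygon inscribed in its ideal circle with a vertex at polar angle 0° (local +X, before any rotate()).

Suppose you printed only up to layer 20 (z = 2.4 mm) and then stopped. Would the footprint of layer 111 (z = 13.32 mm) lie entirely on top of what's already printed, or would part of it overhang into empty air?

entirely on top

Compare the two slices. At z = 2.4: the cube is present — its section is the full 14×20 rectangle (area 280.00 mm²); the cylinder at (12.5, 1.5) is absent (z outside [4.5, 23.5]); Taking the first minus the rest: none of the subtracted shapes is present at this height, so the 14×20 cube is unchanged — area = 280.00 mm²; the cylinder at (12.5, 9.5) is absent (z outside [2.5, 16]); Taking the first minus the rest: none of the subtracted shapes is present at this height, so the result so far is unchanged — area = 280.00 mm². At z = 13.32: the cube (footprint 14×20) is included at this height (area 280.00 mm²); the cylinder at (12.5, 1.5): section is a regular 16-gon, circumradius r=9 (area = (16/2)·9.000²·sin(360°/16) = 247.98 mm²); Taking the first minus the rest: starting from the 14×20 cube (280.00 mm²), the r=9 cylinder at (12.5, 1.5) partially overlaps it — only the 90.80 mm² overlap (of its 247.98 mm²) is removed, clipping the outline — area = 189.20 mm²; the cylinder at (12.5, 9.5): section is a regular 16-gon, circumradius r=9 (area = (16/2)·9.000²·sin(360°/16) = 247.98 mm²); Subtracting the remaining from the first: starting from the result so far (189.20 mm²), the r=9 cylinder at (12.5, 9.5) partially overlaps it — only the 80.67 mm² overlap (of its 247.98 mm²) is removed, clipping the outline — area = 108.53 mm². Checking containment: the cross-section at z = 13.32 is a subset of the cross-section at z = 2.4.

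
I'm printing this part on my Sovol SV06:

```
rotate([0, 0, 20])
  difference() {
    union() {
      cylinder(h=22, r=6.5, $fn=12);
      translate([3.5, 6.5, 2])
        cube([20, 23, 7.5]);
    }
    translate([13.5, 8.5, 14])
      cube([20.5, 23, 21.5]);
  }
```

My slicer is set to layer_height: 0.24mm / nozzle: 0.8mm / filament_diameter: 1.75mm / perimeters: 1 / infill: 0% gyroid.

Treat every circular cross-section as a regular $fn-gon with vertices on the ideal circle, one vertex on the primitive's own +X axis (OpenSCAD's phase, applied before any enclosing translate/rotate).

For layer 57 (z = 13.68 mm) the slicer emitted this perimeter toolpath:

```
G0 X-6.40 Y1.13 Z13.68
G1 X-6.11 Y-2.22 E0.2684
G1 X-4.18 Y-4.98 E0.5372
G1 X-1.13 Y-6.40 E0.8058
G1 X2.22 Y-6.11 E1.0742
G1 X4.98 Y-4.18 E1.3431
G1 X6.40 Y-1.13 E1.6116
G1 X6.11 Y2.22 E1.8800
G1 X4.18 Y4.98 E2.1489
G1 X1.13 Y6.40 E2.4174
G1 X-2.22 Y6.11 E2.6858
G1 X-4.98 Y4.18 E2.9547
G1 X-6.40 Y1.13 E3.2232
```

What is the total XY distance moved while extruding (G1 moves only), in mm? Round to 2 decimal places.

40.38 mm

Sum the Euclidean lengths of each G1 segment: total = 40.38 mm.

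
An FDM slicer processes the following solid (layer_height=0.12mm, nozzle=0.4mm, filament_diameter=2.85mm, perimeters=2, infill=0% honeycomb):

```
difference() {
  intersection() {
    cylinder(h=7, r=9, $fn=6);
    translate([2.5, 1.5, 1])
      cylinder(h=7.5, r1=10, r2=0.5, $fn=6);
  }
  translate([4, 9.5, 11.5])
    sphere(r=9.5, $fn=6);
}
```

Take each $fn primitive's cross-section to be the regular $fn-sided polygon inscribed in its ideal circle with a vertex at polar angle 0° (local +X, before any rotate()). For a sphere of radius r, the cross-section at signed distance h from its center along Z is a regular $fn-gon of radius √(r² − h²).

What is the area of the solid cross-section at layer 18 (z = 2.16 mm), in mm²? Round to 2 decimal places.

150.91 mm²

At z = 2.16 mm: the cylinder: section is a regular 6-gon, circumradius r=9 (area = (6/2)·9.000²·sin(360°/6) = 210.44 mm²); the cone at (2.5, 1.5) (r1=10→r2=0.5) has section circumradius 8.531 here — a regular 6-gon (area = (6/2)·8.531²·sin(360°/6) = 189.07 mm²); After intersecting: the cone at (2.5, 1.5) partially overlaps the r=9 cylinder; clipping to the common part keeps 150.91 mm² — area = 150.91 mm²; the sphere at (4, 9.5): section is a regular 6-gon, circumradius = √(r²−h²) = √(9.5²−9.34²) = 1.736 (area = (6/2)·1.736²·sin(360°/6) = 7.83 mm²); After the difference (first − rest): starting from the result so far (150.91 mm²), the r=9.5 sphere at (4, 9.5) misses the remaining region (no effect) — area = 150.91 mm². Overall, the cross-section is a single solid region. Net area = 150.91 mm².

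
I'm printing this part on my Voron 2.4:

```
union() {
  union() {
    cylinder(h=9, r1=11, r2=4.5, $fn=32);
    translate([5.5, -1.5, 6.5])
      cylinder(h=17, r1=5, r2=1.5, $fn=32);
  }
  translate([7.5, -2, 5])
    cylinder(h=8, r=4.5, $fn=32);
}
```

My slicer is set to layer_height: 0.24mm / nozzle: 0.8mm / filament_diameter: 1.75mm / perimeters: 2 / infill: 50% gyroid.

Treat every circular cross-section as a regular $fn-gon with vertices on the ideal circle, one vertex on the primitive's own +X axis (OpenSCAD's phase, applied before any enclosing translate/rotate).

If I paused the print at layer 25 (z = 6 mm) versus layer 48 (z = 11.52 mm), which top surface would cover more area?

layer 25 (z = 6 mm)

Layer 25 (z = 6): the cone (r1=11→r2=4.5) has section circumradius 6.667 here — a regular 32-gon (area = (32/2)·6.667²·sin(360°/32) = 138.73 mm²); the cone at (5.5, -1.5) does not reach this height (z outside [6.5, 23.5]); Taking the union: only the cone is present, so the union is just that shape — area = 138.73 mm²; the r=4.5 cylinder at (7.5, -2) gives a regular 32-gon of circumradius 4.5 (constant along its height) (area = (32/2)·4.500²·sin(360°/32) = 63.21 mm²); Combining (union): the regions partially overlap — summed areas 201.94 mm² minus the doubly-counted overlap 18.00 mm² gives 183.94 mm² — area = 183.94 mm². So its area = 183.94 mm². Layer 48 (z = 11.52): the cone does not reach this height (z outside [0, 9]); the cone at (5.5, -1.5): at t=0.295 of its height the radius interpolates to r₁+(r₂−r₁)t = 3.966, giving a regular 32-gon of that circumradius (area = (32/2)·3.966²·sin(360°/32) = 49.11 mm²); Taking the union: only the cone at (5.5, -1.5) is present, so the union is just that shape — area = 49.11 mm²; the r=4.5 cylinder at (7.5, -2) contributes a regular 32-gon of circumradius 4.5 (area = (32/2)·4.500²·sin(360°/32) = 63.21 mm²); Taking the union: the regions partially overlap — summed areas 112.32 mm² minus the doubly-counted overlap 38.34 mm² gives 73.98 mm² — area = 73.98 mm². So its area = 73.98 mm². Layer 25 is larger (183.94 vs 73.98 mm²).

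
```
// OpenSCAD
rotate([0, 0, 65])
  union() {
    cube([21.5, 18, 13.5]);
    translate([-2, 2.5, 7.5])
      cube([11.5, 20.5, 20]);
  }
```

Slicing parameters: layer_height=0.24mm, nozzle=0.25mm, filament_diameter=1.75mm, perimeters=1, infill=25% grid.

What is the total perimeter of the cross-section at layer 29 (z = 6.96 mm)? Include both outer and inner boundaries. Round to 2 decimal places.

79.00 mm

At z = 6.96 mm: the cube is present — its section is the full 21.5×18 rectangle (perimeter 79.00 mm); the cube at (-2, 2.5) is absent (z outside [7.5, 27.5]); Combining (union): only the 21.5×18 cube is present, so the union is just that shape — boundary = 79.00 mm; (rotated 65° about Z; rotation is an isometry so areas/perimeters/island counts are preserved). Overall, the cross-section is a single solid region. Total boundary length (outer) = 79.00 mm.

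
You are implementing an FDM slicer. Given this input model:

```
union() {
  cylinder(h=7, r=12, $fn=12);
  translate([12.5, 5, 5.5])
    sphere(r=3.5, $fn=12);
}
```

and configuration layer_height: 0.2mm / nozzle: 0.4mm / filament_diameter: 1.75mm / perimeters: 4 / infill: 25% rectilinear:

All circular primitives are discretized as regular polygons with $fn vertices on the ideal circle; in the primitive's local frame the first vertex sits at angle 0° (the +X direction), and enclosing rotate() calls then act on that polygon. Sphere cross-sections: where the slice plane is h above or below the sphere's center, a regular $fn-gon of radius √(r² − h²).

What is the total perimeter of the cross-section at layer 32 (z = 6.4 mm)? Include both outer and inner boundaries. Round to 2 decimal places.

84.17 mm

At z = 6.4 mm: the r=12 cylinder contributes a regular 12-gon of circumradius 12 (perimeter = 2·12·12.000·sin(180°/12) = 74.54 mm); the r=3.5 sphere at (12.5, 5) slices to a regular 12-gon of circumradius 3.382 (√(r²−h²) with h=0.9 from center) (perimeter = 2·12·3.382·sin(180°/12) = 21.01 mm); Taking the union: the regions partially overlap (shared area 5.69 mm²), so the edge portions inside another operand are dropped and the merged outline is re-measured after clipping — boundary = 84.17 mm. Overall, the cross-section is a single solid region. Total boundary length (outer) = 84.17 mm.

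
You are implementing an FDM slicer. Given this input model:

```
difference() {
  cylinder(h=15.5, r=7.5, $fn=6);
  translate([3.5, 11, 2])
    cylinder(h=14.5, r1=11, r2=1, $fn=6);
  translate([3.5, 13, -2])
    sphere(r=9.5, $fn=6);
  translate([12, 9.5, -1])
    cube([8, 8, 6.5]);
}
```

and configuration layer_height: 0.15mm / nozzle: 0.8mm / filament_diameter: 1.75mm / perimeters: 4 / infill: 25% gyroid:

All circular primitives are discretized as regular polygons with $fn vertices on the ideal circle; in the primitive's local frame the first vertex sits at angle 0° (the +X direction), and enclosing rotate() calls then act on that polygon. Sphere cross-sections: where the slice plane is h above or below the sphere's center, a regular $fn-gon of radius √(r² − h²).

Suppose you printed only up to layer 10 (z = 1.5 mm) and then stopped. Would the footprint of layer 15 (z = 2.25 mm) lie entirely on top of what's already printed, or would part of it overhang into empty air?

entirely on top

Compare the two slices. At z = 1.5: the cylinder: section is a regular 6-gon, circumradius r=7.5 (area = (6/2)·7.500²·sin(360°/6) = 146.14 mm²); the cone at (3.5, 11) is absent (z outside [2, 16.5]); the r=9.5 sphere at (3.5, 13) slices to a regular 6-gon of circumradius 8.832 (√(r²−h²) with h=3.5 from center) (area = (6/2)·8.832²·sin(360°/6) = 202.65 mm²); the 8×8 cube at (12, 9.5) contributes its full rectangle (area 64.00 mm²); After the difference (first − rest): starting from the r=7.5 cylinder (146.14 mm²), the r=9.5 sphere at (3.5, 13) partially overlaps it — only the 6.09 mm² overlap (of its 202.65 mm²) is removed, clipping the outline; the 8×8 cube at (12, 9.5) misses the remaining region (no effect) — area = 140.05 mm². At z = 2.25: the r=7.5 cylinder contributes a regular 6-gon of circumradius 7.5 (area = (6/2)·7.500²·sin(360°/6) = 146.14 mm²); the cone at (3.5, 11): at t=0.017 of its height the radius interpolates to r₁+(r₂−r₁)t = 10.828, giving a regular 6-gon of that circumradius (area = (6/2)·10.828²·sin(360°/6) = 304.59 mm²); the r=9.5 sphere at (3.5, 13) slices to a regular 6-gon of circumradius 8.496 (√(r²−h²) with h=4.25 from center) (area = (6/2)·8.496²·sin(360°/6) = 187.55 mm²); the cube at (12, 9.5) is present — its section is the full 8×8 rectangle (area 64.00 mm²); Taking the first minus the rest: starting from the r=7.5 cylinder (146.14 mm²), the cone at (3.5, 11) partially overlaps it — only the 40.89 mm² overlap (of its 304.59 mm²) is removed, clipping the outline; the r=9.5 sphere at (3.5, 13) misses the remaining region (no effect); the 8×8 cube at (12, 9.5) misses the remaining region (no effect) — area = 105.25 mm². Checking containment: the cross-section at z = 2.25 is a subset of the cross-section at z = 1.5.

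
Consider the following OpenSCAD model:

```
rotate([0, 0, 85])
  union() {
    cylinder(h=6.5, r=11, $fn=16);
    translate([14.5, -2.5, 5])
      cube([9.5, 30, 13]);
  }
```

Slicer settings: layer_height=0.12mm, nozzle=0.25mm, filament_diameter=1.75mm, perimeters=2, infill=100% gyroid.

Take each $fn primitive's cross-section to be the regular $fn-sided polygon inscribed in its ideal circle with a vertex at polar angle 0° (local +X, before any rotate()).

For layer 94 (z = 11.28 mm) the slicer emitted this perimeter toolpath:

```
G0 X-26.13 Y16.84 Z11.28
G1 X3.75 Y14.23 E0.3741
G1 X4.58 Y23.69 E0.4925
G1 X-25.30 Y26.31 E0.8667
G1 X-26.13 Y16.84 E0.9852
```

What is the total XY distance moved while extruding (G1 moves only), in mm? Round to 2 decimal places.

Sum the Euclidean lengths of each G1 segment: total = 78.99 mm.

78.99 mm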